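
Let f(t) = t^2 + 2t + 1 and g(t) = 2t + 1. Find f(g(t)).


Substitute g(t) into f:
f(g(t)) = 1*(2t + 1)^2 + 2*(2t + 1) + 1
(2t + 1)^2 = 4t^2 + 4t + 1
Expand and combine: 4t^2 + 8t + 4


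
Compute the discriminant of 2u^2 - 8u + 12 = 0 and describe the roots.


D = b^2 - 4ac = (-8)^2 - 4(2)(12) = 64 - 96 = -32
Since D < 0: two complex conjugate roots (no real roots)


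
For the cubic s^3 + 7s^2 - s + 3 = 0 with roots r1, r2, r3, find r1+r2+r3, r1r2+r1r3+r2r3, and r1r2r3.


Monic cubic s^3+bs^2+cs+d=0: sum=-b, pairwise sum=c, product=-d.
b=7, c=-1, d=3
r1+r2+r3 = -7
r1r2+r1r3+r2r3 = -1
r1r2r3 = -3


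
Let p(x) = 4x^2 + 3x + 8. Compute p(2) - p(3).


p(2) = 30
p(3) = 53
p(2) - p(3) = 30 - 53 = -23


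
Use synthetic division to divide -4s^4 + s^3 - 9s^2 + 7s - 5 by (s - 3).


Synthetic division with c = 3. Coefficients: -4, 1, -9, 7, -5
Bring down -4.
  -4 * 3 = -12; -12 + 1 = -11
  -11 * 3 = -33; -33 - 9 = -42
  -42 * 3 = -126; -126 + 7 = -119
  -119 * 3 = -357; -357 - 5 = -362
Quotient: -4s^3 - 11s^2 - 42s - 119, Remainder: -362


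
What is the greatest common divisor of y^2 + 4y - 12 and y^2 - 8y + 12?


Factor each:
  y^2 + 4y - 12 = (y - 2)(y + 6)
  y^2 - 8y + 12 = (y - 2)(y - 6)
Common monic factor: y - 2


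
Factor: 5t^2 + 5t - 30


Roots satisfy r1 + r2 = -b/a = -1 and r1*r2 = c/a = -6.
So r1 = 2, r2 = -3.
5t^2 + 5t - 30 = 5(t - r1)(t - r2) = 5(t - 2)(t + 3)


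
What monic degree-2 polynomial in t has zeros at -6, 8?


p(t) = (t + 6)(t - 8)
Expand: t^2 - 2t - 48


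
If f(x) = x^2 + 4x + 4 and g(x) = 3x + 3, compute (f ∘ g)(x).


Substitute g(x) into f:
f(g(x)) = 1*(3x + 3)^2 + 4*(3x + 3) + 4
(3x + 3)^2 = 9x^2 + 18x + 9
Expand and combine: 9x^2 + 30x + 25


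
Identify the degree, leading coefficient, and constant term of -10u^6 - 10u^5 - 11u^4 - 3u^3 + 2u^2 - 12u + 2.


Highest power of u is 6, with coefficient -10. Constant term is 2.
Degree = 6, leading coefficient = -10, constant term = 2


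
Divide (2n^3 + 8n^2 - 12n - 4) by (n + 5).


(2n^3 + 8n^2 - 12n - 4) / (n + 5)
Step 1: 2n^2 * (n + 5) = 2n^3 + 10n^2; subtract.
Step 2: -2n * (n + 5) = -2n^2 - 10n; subtract.
Step 3: -2 * (n + 5) = -2n - 10; subtract.
Quotient: 2n^2 - 2n - 2, Remainder: 6


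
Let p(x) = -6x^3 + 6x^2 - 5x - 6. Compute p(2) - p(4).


p(2) = -40
p(4) = -314
p(2) - p(4) = -40 + 314 = 274


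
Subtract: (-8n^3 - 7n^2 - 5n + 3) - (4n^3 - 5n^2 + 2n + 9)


Distribute the minus sign:
  (-8n^3 - 7n^2 - 5n + 3)
- (4n^3 - 5n^2 + 2n + 9)
Negate second polynomial: -4n^3 + 5n^2 - 2n - 9
Add: -12n^3 - 2n^2 - 7n - 6


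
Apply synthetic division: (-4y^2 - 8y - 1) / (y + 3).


Synthetic division with c = -3. Coefficients: -4, -8, -1
Bring down -4.
  -4 * -3 = 12; 12 - 8 = 4
  4 * -3 = -12; -12 - 1 = -13
Quotient: -4y + 4, Remainder: -13


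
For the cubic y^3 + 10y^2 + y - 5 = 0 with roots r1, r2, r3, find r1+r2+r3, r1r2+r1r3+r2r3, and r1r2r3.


Monic cubic y^3+by^2+cy+d=0: sum=-b, pairwise sum=c, product=-d.
b=10, c=1, d=-5
r1+r2+r3 = -10
r1r2+r1r3+r2r3 = 1
r1r2r3 = 5


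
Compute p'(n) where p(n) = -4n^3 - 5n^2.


Apply the power rule term by term:
  d/dn(-4n^3) = -12n^2
  d/dn(-5n^2) = -10n
p'(n) = -12n^2 - 10n


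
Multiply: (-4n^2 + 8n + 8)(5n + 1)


Distribute each term of the first polynomial:
  (-4n^2)(5n + 1) = -20n^3 - 4n^2
  (8n)(5n + 1) = 40n^2 + 8n
  (8)(5n + 1) = 40n + 8
Sum: -20n^3 + 36n^2 + 48n + 8


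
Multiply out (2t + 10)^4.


Expand (2t + 10)^4 by repeated multiplication:
  (2t + 10)^2 = 4t^2 + 40t + 100
  (2t + 10)^3 = 8t^3 + 120t^2 + 600t + 1000
= 16t^4 + 320t^3 + 2400t^2 + 8000t + 10000


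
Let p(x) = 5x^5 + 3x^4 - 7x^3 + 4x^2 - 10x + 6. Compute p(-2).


Using direct substitution:
  5 * (-2)^5 = -160
  3 * (-2)^4 = 48
  -7 * (-2)^3 = 56
  4 * (-2)^2 = 16
  -10 * (-2)^1 = 20
  constant: 6
Sum = -160 + 48 + 56 + 16 + 20 + 6 = -14


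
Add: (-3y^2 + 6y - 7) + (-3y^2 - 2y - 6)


Align terms by degree and add:
  -3y^2 + 6y - 7
  -3y^2 - 2y - 6
= -6y^2 + 4y - 13


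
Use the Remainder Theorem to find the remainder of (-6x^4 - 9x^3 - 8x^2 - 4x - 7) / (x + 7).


By the Remainder Theorem, the remainder equals p(-7):
  -6*(-7)^4 = -14406
  -9*(-7)^3 = 3087
  -8*(-7)^2 = -392
  -4*(-7)^1 = 28
  constant: -7
Sum: -14406 + 3087 - 392 + 28 - 7 = -11690


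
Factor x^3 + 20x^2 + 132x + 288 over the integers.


Try integer roots (divisors of 288). x=-8: p(-8)=0.
Divide out (x + 8): quotient is x^2 + 12x + 36.
Factor the quadratic: (x + 6)(x + 6)
Result: (x + 8)(x + 6)(x + 6)


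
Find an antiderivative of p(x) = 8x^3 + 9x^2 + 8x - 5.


Reverse power rule on each term:
  ∫ 8x^3 dx = 2x^4
  ∫ 9x^2 dx = 3x^3
  ∫ 8x dx = 4x^2
  ∫ -5 dx = -5x
F(x) = 2x^4 + 3x^3 + 4x^2 - 5x + C


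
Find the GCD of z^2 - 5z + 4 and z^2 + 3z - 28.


Factor each:
  z^2 - 5z + 4 = (z - 4)(z - 1)
  z^2 + 3z - 28 = (z - 4)(z + 7)
Common monic factor: z - 4


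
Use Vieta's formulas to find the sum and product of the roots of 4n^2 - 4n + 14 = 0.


For an^2+bn+c=0: sum = -b/a, product = c/a.
a=4, b=-4, c=14
Sum = -(-4)/4 = 1
Product = (14)/4 = 7/2


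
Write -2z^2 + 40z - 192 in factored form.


Roots satisfy r1 + r2 = -b/a = 20 and r1*r2 = c/a = 96.
So r1 = 12, r2 = 8.
-2z^2 + 40z - 192 = -2(z - r1)(z - r2) = -2(z - 12)(z - 8)


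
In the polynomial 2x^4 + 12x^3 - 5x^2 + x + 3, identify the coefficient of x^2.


Read off the coefficient of x^2: -5


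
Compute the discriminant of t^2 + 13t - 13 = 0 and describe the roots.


D = b^2 - 4ac = (13)^2 - 4(1)(-13) = 169 + 52 = 221
Since D > 0: two distinct irrational roots


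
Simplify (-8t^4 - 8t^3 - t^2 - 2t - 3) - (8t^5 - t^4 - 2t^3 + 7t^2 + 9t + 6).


Distribute the minus sign:
  (-8t^4 - 8t^3 - t^2 - 2t - 3)
- (8t^5 - t^4 - 2t^3 + 7t^2 + 9t + 6)
Negate second polynomial: -8t^5 + t^4 + 2t^3 - 7t^2 - 9t - 6
Add: -8t^5 - 7t^4 - 6t^3 - 8t^2 - 11t - 9


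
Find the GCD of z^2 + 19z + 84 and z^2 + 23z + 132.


Factor each:
  z^2 + 19z + 84 = (z + 12)(z + 7)
  z^2 + 23z + 132 = (z + 12)(z + 11)
Common monic factor: z + 12


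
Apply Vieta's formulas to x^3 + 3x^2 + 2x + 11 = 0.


Monic cubic x^3+bx^2+cx+d=0: sum=-b, pairwise sum=c, product=-d.
b=3, c=2, d=11
r1+r2+r3 = -3
r1r2+r1r3+r2r3 = 2
r1r2r3 = -11


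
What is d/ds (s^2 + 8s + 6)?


Apply the power rule term by term:
  d/ds(s^2) = 2s
  d/ds(8s) = 8
  d/ds(6) = 0
p'(s) = 2s + 8


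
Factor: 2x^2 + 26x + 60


Roots satisfy r1 + r2 = -b/a = -13 and r1*r2 = c/a = 30.
So r1 = -10, r2 = -3.
2x^2 + 26x + 60 = 2(x - r1)(x - r2) = 2(x + 10)(x + 3)


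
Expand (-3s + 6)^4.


Expand (-3s + 6)^4 by repeated multiplication:
  (-3s + 6)^2 = 9s^2 - 36s + 36
  (-3s + 6)^3 = -27s^3 + 162s^2 - 324s + 216
= 81s^4 - 648s^3 + 1944s^2 - 2592s + 1296


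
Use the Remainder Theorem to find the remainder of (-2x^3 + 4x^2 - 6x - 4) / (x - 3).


By the Remainder Theorem, the remainder equals p(3):
  -2*(3)^3 = -54
  4*(3)^2 = 36
  -6*(3)^1 = -18
  constant: -4
Sum: -54 + 36 - 18 - 4 = -40


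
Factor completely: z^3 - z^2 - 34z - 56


Try integer roots (divisors of -56). z=7: p(7)=0.
Divide out (z - 7): quotient is z^2 + 6z + 8.
Factor the quadratic: (z + 4)(z + 2)
Result: (z - 7)(z + 4)(z + 2)


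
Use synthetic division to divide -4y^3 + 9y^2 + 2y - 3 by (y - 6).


Synthetic division with c = 6. Coefficients: -4, 9, 2, -3
Bring down -4.
  -4 * 6 = -24; -24 + 9 = -15
  -15 * 6 = -90; -90 + 2 = -88
  -88 * 6 = -528; -528 - 3 = -531
Quotient: -4y^2 - 15y - 88, Remainder: -531


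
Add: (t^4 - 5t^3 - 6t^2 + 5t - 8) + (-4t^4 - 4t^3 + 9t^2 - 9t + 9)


Align terms by degree and add:
  t^4 - 5t^3 - 6t^2 + 5t - 8
  -4t^4 - 4t^3 + 9t^2 - 9t + 9
= -3t^4 - 9t^3 + 3t^2 - 4t + 1


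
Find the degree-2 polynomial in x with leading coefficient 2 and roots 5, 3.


p(x) = 2(x - 5)(x - 3)
Expand: 2x^2 - 16x + 30


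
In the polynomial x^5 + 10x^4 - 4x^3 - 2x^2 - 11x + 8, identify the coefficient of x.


Read off the coefficient of x: -11


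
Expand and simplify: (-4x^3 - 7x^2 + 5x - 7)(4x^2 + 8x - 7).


Distribute each term of the first polynomial:
  (-4x^3)(4x^2 + 8x - 7) = -16x^5 - 32x^4 + 28x^3
  (-7x^2)(4x^2 + 8x - 7) = -28x^4 - 56x^3 + 49x^2
  (5x)(4x^2 + 8x - 7) = 20x^3 + 40x^2 - 35x
  (-7)(4x^2 + 8x - 7) = -28x^2 - 56x + 49
Sum: -16x^5 - 60x^4 - 8x^3 + 61x^2 - 91x + 49


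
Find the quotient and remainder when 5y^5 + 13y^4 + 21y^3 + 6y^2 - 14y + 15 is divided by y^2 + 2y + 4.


(5y^5 + 13y^4 + 21y^3 + 6y^2 - 14y + 15) / (y^2 + 2y + 4)
Step 1: 5y^3 * (y^2 + 2y + 4) = 5y^5 + 10y^4 + 20y^3; subtract.
Step 2: 3y^2 * (y^2 + 2y + 4) = 3y^4 + 6y^3 + 12y^2; subtract.
Step 3: -5y * (y^2 + 2y + 4) = -5y^3 - 10y^2 - 20y; subtract.
Step 4: 4 * (y^2 + 2y + 4) = 4y^2 + 8y + 16; subtract.
Quotient: 5y^3 + 3y^2 - 5y + 4, Remainder: -2y - 1


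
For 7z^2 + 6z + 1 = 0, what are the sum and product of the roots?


For az^2+bz+c=0: sum = -b/a, product = c/a.
a=7, b=6, c=1
Sum = -(6)/7 = -6/7
Product = (1)/7 = 1/7


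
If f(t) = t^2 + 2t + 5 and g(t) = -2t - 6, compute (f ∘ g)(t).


Substitute g(t) into f:
f(g(t)) = 1*(-2t - 6)^2 + 2*(-2t - 6) + 5
(-2t - 6)^2 = 4t^2 + 24t + 36
Expand and combine: 4t^2 + 20t + 29


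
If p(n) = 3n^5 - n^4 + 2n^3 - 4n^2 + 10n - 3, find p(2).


Using direct substitution:
  3 * (2)^5 = 96
  -1 * (2)^4 = -16
  2 * (2)^3 = 16
  -4 * (2)^2 = -16
  10 * (2)^1 = 20
  constant: -3
Sum = 96 - 16 + 16 - 16 + 20 - 3 = 97


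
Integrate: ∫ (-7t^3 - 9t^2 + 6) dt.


Reverse power rule on each term:
  ∫ -7t^3 dt = -(7/4)t^4
  ∫ -9t^2 dt = -3t^3
  ∫ 6 dt = 6t
F(t) = -(7/4)t^4 - 3t^3 + 6t + C


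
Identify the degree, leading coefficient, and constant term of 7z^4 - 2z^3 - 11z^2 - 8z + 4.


Highest power of z is 4, with coefficient 7. Constant term is 4.
Degree = 4, leading coefficient = 7, constant term = 4


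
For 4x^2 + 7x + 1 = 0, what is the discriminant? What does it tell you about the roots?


D = b^2 - 4ac = (7)^2 - 4(4)(1) = 49 - 16 = 33
Since D > 0: two distinct irrational roots


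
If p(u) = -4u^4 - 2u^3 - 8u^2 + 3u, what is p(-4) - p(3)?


p(-4) = -1036
p(3) = -441
p(-4) - p(3) = -1036 + 441 = -595


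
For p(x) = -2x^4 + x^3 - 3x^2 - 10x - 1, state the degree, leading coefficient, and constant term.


Highest power of x is 4, with coefficient -2. Constant term is -1.
Degree = 4, leading coefficient = -2, constant term = -1


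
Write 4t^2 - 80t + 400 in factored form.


Roots satisfy r1 + r2 = -b/a = 20 and r1*r2 = c/a = 100.
So r1 = 10, r2 = 10.
4t^2 - 80t + 400 = 4(t - r1)(t - r2) = 4(t - 10)(t - 10)


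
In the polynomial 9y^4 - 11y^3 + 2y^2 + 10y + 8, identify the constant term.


Read off the constant term: 8


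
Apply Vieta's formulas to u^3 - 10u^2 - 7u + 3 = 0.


Monic cubic u^3+bu^2+cu+d=0: sum=-b, pairwise sum=c, product=-d.
b=-10, c=-7, d=3
r1+r2+r3 = 10
r1r2+r1r3+r2r3 = -7
r1r2r3 = -3


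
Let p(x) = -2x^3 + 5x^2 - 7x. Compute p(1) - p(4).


p(1) = -4
p(4) = -76
p(1) - p(4) = -4 + 76 = 72


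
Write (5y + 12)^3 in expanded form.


Expand (5y + 12)^3 by repeated multiplication:
  (5y + 12)^2 = 25y^2 + 120y + 144
= 125y^3 + 900y^2 + 2160y + 1728


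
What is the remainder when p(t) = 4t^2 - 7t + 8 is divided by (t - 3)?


By the Remainder Theorem, the remainder equals p(3):
  4*(3)^2 = 36
  -7*(3)^1 = -21
  constant: 8
Sum: 36 - 21 + 8 = 23


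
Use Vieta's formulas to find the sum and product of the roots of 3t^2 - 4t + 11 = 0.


For at^2+bt+c=0: sum = -b/a, product = c/a.
a=3, b=-4, c=11
Sum = -(-4)/3 = 4/3
Product = (11)/3 = 11/3


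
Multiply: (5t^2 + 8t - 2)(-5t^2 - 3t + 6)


Distribute each term of the first polynomial:
  (5t^2)(-5t^2 - 3t + 6) = -25t^4 - 15t^3 + 30t^2
  (8t)(-5t^2 - 3t + 6) = -40t^3 - 24t^2 + 48t
  (-2)(-5t^2 - 3t + 6) = 10t^2 + 6t - 12
Sum: -25t^4 - 55t^3 + 16t^2 + 54t - 12


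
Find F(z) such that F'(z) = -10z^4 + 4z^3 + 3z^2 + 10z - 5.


Reverse power rule on each term:
  ∫ -10z^4 dz = -2z^5
  ∫ 4z^3 dz = z^4
  ∫ 3z^2 dz = z^3
  ∫ 10z dz = 5z^2
  ∫ -5 dz = -5z
F(z) = -2z^5 + z^4 + z^3 + 5z^2 - 5z + C


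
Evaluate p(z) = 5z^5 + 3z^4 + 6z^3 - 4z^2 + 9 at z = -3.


Using direct substitution:
  5 * (-3)^5 = -1215
  3 * (-3)^4 = 243
  6 * (-3)^3 = -162
  -4 * (-3)^2 = -36
  0 * (-3)^1 = 0
  constant: 9
Sum = -1215 + 243 - 162 - 36 + 0 + 9 = -1161


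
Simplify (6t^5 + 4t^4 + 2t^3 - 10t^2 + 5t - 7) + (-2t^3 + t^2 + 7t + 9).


Align terms by degree and add:
  6t^5 + 4t^4 + 2t^3 - 10t^2 + 5t - 7
  -2t^3 + t^2 + 7t + 9
= 6t^5 + 4t^4 - 9t^2 + 12t + 2


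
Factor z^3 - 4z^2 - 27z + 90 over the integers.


Try integer roots (divisors of 90). z=3: p(3)=0.
Divide out (z - 3): quotient is z^2 - z - 30.
Factor the quadratic: (z - 6)(z + 5)
Result: (z - 3)(z - 6)(z + 5)


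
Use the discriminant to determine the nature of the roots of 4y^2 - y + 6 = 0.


D = b^2 - 4ac = (-1)^2 - 4(4)(6) = 1 - 96 = -95
Since D < 0: two complex conjugate roots (no real roots)


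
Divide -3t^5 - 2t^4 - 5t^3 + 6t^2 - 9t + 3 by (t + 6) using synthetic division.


Synthetic division with c = -6. Coefficients: -3, -2, -5, 6, -9, 3
Bring down -3.
  -3 * -6 = 18; 18 - 2 = 16
  16 * -6 = -96; -96 - 5 = -101
  -101 * -6 = 606; 606 + 6 = 612
  612 * -6 = -3672; -3672 - 9 = -3681
  -3681 * -6 = 22086; 22086 + 3 = 22089
Quotient: -3t^4 + 16t^3 - 101t^2 + 612t - 3681, Remainder: 22089


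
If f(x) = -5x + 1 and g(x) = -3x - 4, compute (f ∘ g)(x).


Substitute g(x) into f:
f(g(x)) = -5*(-3x - 4) + 1
Expand and combine: 15x + 21


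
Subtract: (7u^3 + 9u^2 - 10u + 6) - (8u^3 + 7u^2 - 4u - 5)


Distribute the minus sign:
  (7u^3 + 9u^2 - 10u + 6)
- (8u^3 + 7u^2 - 4u - 5)
Negate second polynomial: -8u^3 - 7u^2 + 4u + 5
Add: -u^3 + 2u^2 - 6u + 11


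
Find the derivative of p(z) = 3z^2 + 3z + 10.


Apply the power rule term by term:
  d/dz(3z^2) = 6z
  d/dz(3z) = 3
  d/dz(10) = 0
p'(z) = 6z + 3


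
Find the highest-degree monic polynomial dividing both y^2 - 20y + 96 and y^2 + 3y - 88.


Factor each:
  y^2 - 20y + 96 = (y - 8)(y - 12)
  y^2 + 3y - 88 = (y - 8)(y + 11)
Common monic factor: y - 8


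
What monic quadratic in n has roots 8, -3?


p(n) = (n - 8)(n + 3)
Expand: n^2 - 5n - 24


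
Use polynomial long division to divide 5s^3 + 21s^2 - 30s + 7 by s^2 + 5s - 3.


(5s^3 + 21s^2 - 30s + 7) / (s^2 + 5s - 3)
Step 1: 5s * (s^2 + 5s - 3) = 5s^3 + 25s^2 - 15s; subtract.
Step 2: -4 * (s^2 + 5s - 3) = -4s^2 - 20s + 12; subtract.
Quotient: 5s - 4, Remainder: 5s - 5


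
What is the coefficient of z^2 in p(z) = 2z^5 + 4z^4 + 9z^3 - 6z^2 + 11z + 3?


Read off the coefficient of z^2: -6


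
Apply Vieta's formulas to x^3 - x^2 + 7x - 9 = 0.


Monic cubic x^3+bx^2+cx+d=0: sum=-b, pairwise sum=c, product=-d.
b=-1, c=7, d=-9
r1+r2+r3 = 1
r1r2+r1r3+r2r3 = 7
r1r2r3 = 9


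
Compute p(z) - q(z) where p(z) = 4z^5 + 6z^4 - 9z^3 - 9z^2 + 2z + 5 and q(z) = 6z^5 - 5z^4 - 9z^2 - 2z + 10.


Distribute the minus sign:
  (4z^5 + 6z^4 - 9z^3 - 9z^2 + 2z + 5)
- (6z^5 - 5z^4 - 9z^2 - 2z + 10)
Negate second polynomial: -6z^5 + 5z^4 + 9z^2 + 2z - 10
Add: -2z^5 + 11z^4 - 9z^3 + 4z - 5


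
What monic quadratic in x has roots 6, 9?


p(x) = (x - 6)(x - 9)
Expand: x^2 - 15x + 54


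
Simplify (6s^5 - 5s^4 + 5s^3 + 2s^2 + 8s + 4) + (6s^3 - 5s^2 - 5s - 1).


Align terms by degree and add:
  6s^5 - 5s^4 + 5s^3 + 2s^2 + 8s + 4
+ 6s^3 - 5s^2 - 5s - 1
= 6s^5 - 5s^4 + 11s^3 - 3s^2 + 3s + 3


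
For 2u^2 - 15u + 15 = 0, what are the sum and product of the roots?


For au^2+bu+c=0: sum = -b/a, product = c/a.
a=2, b=-15, c=15
Sum = -(-15)/2 = 15/2
Product = (15)/2 = 15/2


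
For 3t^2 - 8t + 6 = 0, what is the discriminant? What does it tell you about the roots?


D = b^2 - 4ac = (-8)^2 - 4(3)(6) = 64 - 72 = -8
Since D < 0: two complex conjugate roots (no real roots)


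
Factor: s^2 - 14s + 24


Roots satisfy r1 + r2 = -b/a = 14 and r1*r2 = c/a = 24.
So r1 = 2, r2 = 12.
s^2 - 14s + 24 = (s - r1)(s - r2) = (s - 2)(s - 12)


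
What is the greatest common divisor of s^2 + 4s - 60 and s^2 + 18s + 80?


Factor each:
  s^2 + 4s - 60 = (s + 10)(s - 6)
  s^2 + 18s + 80 = (s + 10)(s + 8)
Common monic factor: s + 10


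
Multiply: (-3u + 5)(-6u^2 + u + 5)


Distribute each term of the first polynomial:
  (-3u)(-6u^2 + u + 5) = 18u^3 - 3u^2 - 15u
  (5)(-6u^2 + u + 5) = -30u^2 + 5u + 25
Sum: 18u^3 - 33u^2 - 10u + 25


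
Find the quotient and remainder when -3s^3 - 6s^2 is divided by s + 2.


(-3s^3 - 6s^2) / (s + 2)
Step 1: -3s^2 * (s + 2) = -3s^3 - 6s^2; subtract.
Step 2: 0 * (s + 2) = 0; subtract.
Step 3: 0 * (s + 2) = 0; subtract.
Quotient: -3s^2, Remainder: 0


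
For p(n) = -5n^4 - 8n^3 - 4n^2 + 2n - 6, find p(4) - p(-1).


p(4) = -1854
p(-1) = -9
p(4) - p(-1) = -1854 + 9 = -1845


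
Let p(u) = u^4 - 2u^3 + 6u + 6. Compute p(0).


Using direct substitution:
  1 * (0)^4 = 0
  -2 * (0)^3 = 0
  0 * (0)^2 = 0
  6 * (0)^1 = 0
  constant: 6
Sum = 0 + 0 + 0 + 0 + 6 = 6


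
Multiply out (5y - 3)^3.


Expand (5y - 3)^3 by repeated multiplication:
  (5y - 3)^2 = 25y^2 - 30y + 9
= 125y^3 - 225y^2 + 135y - 27


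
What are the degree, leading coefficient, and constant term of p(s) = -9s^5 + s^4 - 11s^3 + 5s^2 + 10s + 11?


Highest power of s is 5, with coefficient -9. Constant term is 11.
Degree = 5, leading coefficient = -9, constant term = 11


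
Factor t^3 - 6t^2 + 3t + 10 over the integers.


Try integer roots (divisors of 10). t=-1: p(-1)=0.
Divide out (t + 1): quotient is t^2 - 7t + 10.
Factor the quadratic: (t - 2)(t - 5)
Result: (t + 1)(t - 2)(t - 5)


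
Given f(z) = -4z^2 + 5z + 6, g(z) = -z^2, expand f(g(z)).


Substitute g(z) into f:
f(g(z)) = -4*(-z^2)^2 + 5*(-z^2) + 6
(-z^2)^2 = z^4
Expand and combine: -4z^4 - 5z^2 + 6


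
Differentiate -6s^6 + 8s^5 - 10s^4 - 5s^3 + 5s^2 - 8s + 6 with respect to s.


Apply the power rule term by term:
  d/ds(-6s^6) = -36s^5
  d/ds(8s^5) = 40s^4
  d/ds(-10s^4) = -40s^3
  d/ds(-5s^3) = -15s^2
  d/ds(5s^2) = 10s
  d/ds(-8s) = -8
  d/ds(6) = 0
p'(s) = -36s^5 + 40s^4 - 40s^3 - 15s^2 + 10s - 8


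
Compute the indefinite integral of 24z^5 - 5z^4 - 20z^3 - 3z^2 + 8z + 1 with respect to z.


Reverse power rule on each term:
  ∫ 24z^5 dz = 4z^6
  ∫ -5z^4 dz = -z^5
  ∫ -20z^3 dz = -5z^4
  ∫ -3z^2 dz = -z^3
  ∫ 8z dz = 4z^2
  ∫ 1 dz = z
F(z) = 4z^6 - z^5 - 5z^4 - z^3 + 4z^2 + z + C


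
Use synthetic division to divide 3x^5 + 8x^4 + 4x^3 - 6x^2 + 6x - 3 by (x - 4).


Synthetic division with c = 4. Coefficients: 3, 8, 4, -6, 6, -3
Bring down 3.
  3 * 4 = 12; 12 + 8 = 20
  20 * 4 = 80; 80 + 4 = 84
  84 * 4 = 336; 336 - 6 = 330
  330 * 4 = 1320; 1320 + 6 = 1326
  1326 * 4 = 5304; 5304 - 3 = 5301
Quotient: 3x^4 + 20x^3 + 84x^2 + 330x + 1326, Remainder: 5301


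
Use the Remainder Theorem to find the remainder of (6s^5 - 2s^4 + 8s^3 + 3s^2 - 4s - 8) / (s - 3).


By the Remainder Theorem, the remainder equals p(3):
  6*(3)^5 = 1458
  -2*(3)^4 = -162
  8*(3)^3 = 216
  3*(3)^2 = 27
  -4*(3)^1 = -12
  constant: -8
Sum: 1458 - 162 + 216 + 27 - 12 - 8 = 1519


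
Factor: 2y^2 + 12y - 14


Roots satisfy r1 + r2 = -b/a = -6 and r1*r2 = c/a = -7.
So r1 = -7, r2 = 1.
2y^2 + 12y - 14 = 2(y - r1)(y - r2) = 2(y + 7)(y - 1)


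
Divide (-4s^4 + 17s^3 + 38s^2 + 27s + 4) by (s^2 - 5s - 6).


(-4s^4 + 17s^3 + 38s^2 + 27s + 4) / (s^2 - 5s - 6)
Step 1: -4s^2 * (s^2 - 5s - 6) = -4s^4 + 20s^3 + 24s^2; subtract.
Step 2: -3s * (s^2 - 5s - 6) = -3s^3 + 15s^2 + 18s; subtract.
Step 3: -1 * (s^2 - 5s - 6) = -s^2 + 5s + 6; subtract.
Quotient: -4s^2 - 3s - 1, Remainder: 4s - 2


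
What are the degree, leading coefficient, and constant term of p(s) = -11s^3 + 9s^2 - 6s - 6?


Highest power of s is 3, with coefficient -11. Constant term is -6.
Degree = 3, leading coefficient = -11, constant term = -6


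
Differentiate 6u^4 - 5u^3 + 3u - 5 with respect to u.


Apply the power rule term by term:
  d/du(6u^4) = 24u^3
  d/du(-5u^3) = -15u^2
  d/du(3u) = 3
  d/du(-5) = 0
p'(u) = 24u^3 - 15u^2 + 3


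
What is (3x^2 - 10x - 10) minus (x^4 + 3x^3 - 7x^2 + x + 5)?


Distribute the minus sign:
  (3x^2 - 10x - 10)
- (x^4 + 3x^3 - 7x^2 + x + 5)
Negate second polynomial: -x^4 - 3x^3 + 7x^2 - x - 5
Add: -x^4 - 3x^3 + 10x^2 - 11x - 15


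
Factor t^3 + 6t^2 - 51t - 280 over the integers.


Try integer roots (divisors of -280). t=-8: p(-8)=0.
Divide out (t + 8): quotient is t^2 - 2t - 35.
Factor the quadratic: (t + 5)(t - 7)
Result: (t + 8)(t + 5)(t - 7)


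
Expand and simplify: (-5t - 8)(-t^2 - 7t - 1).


Distribute each term of the first polynomial:
  (-5t)(-t^2 - 7t - 1) = 5t^3 + 35t^2 + 5t
  (-8)(-t^2 - 7t - 1) = 8t^2 + 56t + 8
Sum: 5t^3 + 43t^2 + 61t + 8


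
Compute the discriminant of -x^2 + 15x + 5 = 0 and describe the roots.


D = b^2 - 4ac = (15)^2 - 4(-1)(5) = 225 + 20 = 245
Since D > 0: two distinct irrational roots


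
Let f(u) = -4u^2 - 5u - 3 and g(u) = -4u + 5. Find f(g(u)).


Substitute g(u) into f:
f(g(u)) = -4*(-4u + 5)^2 + (-5)*(-4u + 5) + (-3)
(-4u + 5)^2 = 16u^2 - 40u + 25
Expand and combine: -64u^2 + 180u - 128


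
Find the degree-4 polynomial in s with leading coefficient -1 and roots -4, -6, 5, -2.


p(s) = -(s + 4)(s + 6)(s - 5)(s + 2)
Expand: -s^4 - 7s^3 + 16s^2 + 172s + 240


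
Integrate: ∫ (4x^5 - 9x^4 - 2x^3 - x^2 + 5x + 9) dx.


Reverse power rule on each term:
  ∫ 4x^5 dx = (2/3)x^6
  ∫ -9x^4 dx = -(9/5)x^5
  ∫ -2x^3 dx = -(1/2)x^4
  ∫ -x^2 dx = -(1/3)x^3
  ∫ 5x dx = (5/2)x^2
  ∫ 9 dx = 9x
F(x) = (2/3)x^6 - (9/5)x^5 - (1/2)x^4 - (1/3)x^3 + (5/2)x^2 + 9x + C


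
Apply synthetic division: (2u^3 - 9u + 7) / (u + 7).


Synthetic division with c = -7. Coefficients: 2, 0, -9, 7
Bring down 2.
  2 * -7 = -14; -14 + 0 = -14
  -14 * -7 = 98; 98 - 9 = 89
  89 * -7 = -623; -623 + 7 = -616
Quotient: 2u^2 - 14u + 89, Remainder: -616


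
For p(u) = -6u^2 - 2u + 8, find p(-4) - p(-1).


p(-4) = -80
p(-1) = 4
p(-4) - p(-1) = -80 - 4 = -84


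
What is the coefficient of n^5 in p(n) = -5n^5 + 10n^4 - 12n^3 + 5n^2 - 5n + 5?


Read off the coefficient of n^5: -5


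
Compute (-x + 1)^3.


Expand (-x + 1)^3 by repeated multiplication:
  (-x + 1)^2 = x^2 - 2x + 1
= -x^3 + 3x^2 - 3x + 1


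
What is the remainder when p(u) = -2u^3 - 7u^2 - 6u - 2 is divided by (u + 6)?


By the Remainder Theorem, the remainder equals p(-6):
  -2*(-6)^3 = 432
  -7*(-6)^2 = -252
  -6*(-6)^1 = 36
  constant: -2
Sum: 432 - 252 + 36 - 2 = 214


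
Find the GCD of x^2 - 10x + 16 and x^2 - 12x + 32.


Factor each:
  x^2 - 10x + 16 = (x - 8)(x - 2)
  x^2 - 12x + 32 = (x - 8)(x - 4)
Common monic factor: x - 8


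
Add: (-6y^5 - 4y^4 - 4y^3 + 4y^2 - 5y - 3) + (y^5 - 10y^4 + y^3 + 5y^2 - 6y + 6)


Align terms by degree and add:
  -6y^5 - 4y^4 - 4y^3 + 4y^2 - 5y - 3
+ y^5 - 10y^4 + y^3 + 5y^2 - 6y + 6
= -5y^5 - 14y^4 - 3y^3 + 9y^2 - 11y + 3


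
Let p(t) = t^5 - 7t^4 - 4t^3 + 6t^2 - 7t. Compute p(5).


Using direct substitution:
  1 * (5)^5 = 3125
  -7 * (5)^4 = -4375
  -4 * (5)^3 = -500
  6 * (5)^2 = 150
  -7 * (5)^1 = -35
  constant: 0
Sum = 3125 - 4375 - 500 + 150 - 35 + 0 = -1635


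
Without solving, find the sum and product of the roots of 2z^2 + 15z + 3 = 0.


For az^2+bz+c=0: sum = -b/a, product = c/a.
a=2, b=15, c=3
Sum = -(15)/2 = -15/2
Product = (3)/2 = 3/2


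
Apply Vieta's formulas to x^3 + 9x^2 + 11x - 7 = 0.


Monic cubic x^3+bx^2+cx+d=0: sum=-b, pairwise sum=c, product=-d.
b=9, c=11, d=-7
r1+r2+r3 = -9
r1r2+r1r3+r2r3 = 11
r1r2r3 = 7


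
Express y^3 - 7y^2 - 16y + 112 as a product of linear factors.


Try integer roots (divisors of 112). y=-4: p(-4)=0.
Divide out (y + 4): quotient is y^2 - 11y + 28.
Factor the quadratic: (y - 7)(y - 4)
Result: (y + 4)(y - 7)(y - 4)


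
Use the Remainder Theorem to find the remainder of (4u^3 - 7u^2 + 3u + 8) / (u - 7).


By the Remainder Theorem, the remainder equals p(7):
  4*(7)^3 = 1372
  -7*(7)^2 = -343
  3*(7)^1 = 21
  constant: 8
Sum: 1372 - 343 + 21 + 8 = 1058


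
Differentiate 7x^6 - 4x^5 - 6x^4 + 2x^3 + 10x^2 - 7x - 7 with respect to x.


Apply the power rule term by term:
  d/dx(7x^6) = 42x^5
  d/dx(-4x^5) = -20x^4
  d/dx(-6x^4) = -24x^3
  d/dx(2x^3) = 6x^2
  d/dx(10x^2) = 20x
  d/dx(-7x) = -7
  d/dx(-7) = 0
p'(x) = 42x^5 - 20x^4 - 24x^3 + 6x^2 + 20x - 7


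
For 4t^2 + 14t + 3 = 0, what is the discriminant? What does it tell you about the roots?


D = b^2 - 4ac = (14)^2 - 4(4)(3) = 196 - 48 = 148
Since D > 0: two distinct irrational roots


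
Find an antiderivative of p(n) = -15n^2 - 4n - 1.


Reverse power rule on each term:
  ∫ -15n^2 dn = -5n^3
  ∫ -4n dn = -2n^2
  ∫ -1 dn = -n
F(n) = -5n^3 - 2n^2 - n + C


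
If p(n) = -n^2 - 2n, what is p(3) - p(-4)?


p(3) = -15
p(-4) = -8
p(3) - p(-4) = -15 + 8 = -7


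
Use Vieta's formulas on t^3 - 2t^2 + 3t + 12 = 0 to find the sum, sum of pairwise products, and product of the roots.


Monic cubic t^3+bt^2+ct+d=0: sum=-b, pairwise sum=c, product=-d.
b=-2, c=3, d=12
r1+r2+r3 = 2
r1r2+r1r3+r2r3 = 3
r1r2r3 = -12


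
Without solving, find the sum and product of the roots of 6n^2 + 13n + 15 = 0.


For an^2+bn+c=0: sum = -b/a, product = c/a.
a=6, b=13, c=15
Sum = -(13)/6 = -13/6
Product = (15)/6 = 5/2


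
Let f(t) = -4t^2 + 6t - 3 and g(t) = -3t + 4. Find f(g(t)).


Substitute g(t) into f:
f(g(t)) = -4*(-3t + 4)^2 + 6*(-3t + 4) + (-3)
(-3t + 4)^2 = 9t^2 - 24t + 16
Expand and combine: -36t^2 + 78t - 43


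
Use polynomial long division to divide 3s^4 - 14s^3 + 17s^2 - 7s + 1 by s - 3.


(3s^4 - 14s^3 + 17s^2 - 7s + 1) / (s - 3)
Step 1: 3s^3 * (s - 3) = 3s^4 - 9s^3; subtract.
Step 2: -5s^2 * (s - 3) = -5s^3 + 15s^2; subtract.
Step 3: 2s * (s - 3) = 2s^2 - 6s; subtract.
Step 4: -1 * (s - 3) = -s + 3; subtract.
Quotient: 3s^3 - 5s^2 + 2s - 1, Remainder: -2


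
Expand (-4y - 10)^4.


Expand (-4y - 10)^4 by repeated multiplication:
  (-4y - 10)^2 = 16y^2 + 80y + 100
  (-4y - 10)^3 = -64y^3 - 480y^2 - 1200y - 1000
= 256y^4 + 2560y^3 + 9600y^2 + 16000y + 10000


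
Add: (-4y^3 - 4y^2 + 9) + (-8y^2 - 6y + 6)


Align terms by degree and add:
  -4y^3 - 4y^2 + 9
  -8y^2 - 6y + 6
= -4y^3 - 12y^2 - 6y + 15


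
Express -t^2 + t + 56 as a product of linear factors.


Roots satisfy r1 + r2 = -b/a = 1 and r1*r2 = c/a = -56.
So r1 = -7, r2 = 8.
-t^2 + t + 56 = -(t - r1)(t - r2) = -(t + 7)(t - 8)


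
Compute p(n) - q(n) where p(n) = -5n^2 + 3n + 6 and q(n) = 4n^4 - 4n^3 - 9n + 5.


Distribute the minus sign:
  (-5n^2 + 3n + 6)
- (4n^4 - 4n^3 - 9n + 5)
Negate second polynomial: -4n^4 + 4n^3 + 9n - 5
Add: -4n^4 + 4n^3 - 5n^2 + 12n + 1


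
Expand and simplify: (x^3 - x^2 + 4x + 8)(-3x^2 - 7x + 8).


Distribute each term of the first polynomial:
  (x^3)(-3x^2 - 7x + 8) = -3x^5 - 7x^4 + 8x^3
  (-x^2)(-3x^2 - 7x + 8) = 3x^4 + 7x^3 - 8x^2
  (4x)(-3x^2 - 7x + 8) = -12x^3 - 28x^2 + 32x
  (8)(-3x^2 - 7x + 8) = -24x^2 - 56x + 64
Sum: -3x^5 - 4x^4 + 3x^3 - 60x^2 - 24x + 64


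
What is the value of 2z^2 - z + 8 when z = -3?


Using direct substitution:
  2 * (-3)^2 = 18
  -1 * (-3)^1 = 3
  constant: 8
Sum = 18 + 3 + 8 = 29


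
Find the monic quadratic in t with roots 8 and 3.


p(t) = (t - 8)(t - 3)
Expand: t^2 - 11t + 24


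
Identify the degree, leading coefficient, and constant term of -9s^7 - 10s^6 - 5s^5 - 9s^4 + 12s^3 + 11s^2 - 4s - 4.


Highest power of s is 7, with coefficient -9. Constant term is -4.
Degree = 7, leading coefficient = -9, constant term = -4


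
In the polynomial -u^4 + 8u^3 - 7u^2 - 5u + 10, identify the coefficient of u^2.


Read off the coefficient of u^2: -7


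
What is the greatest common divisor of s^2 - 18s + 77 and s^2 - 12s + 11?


Factor each:
  s^2 - 18s + 77 = (s - 11)(s - 7)
  s^2 - 12s + 11 = (s - 11)(s - 1)
Common monic factor: s - 11


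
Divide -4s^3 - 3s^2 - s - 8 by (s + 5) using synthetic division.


Synthetic division with c = -5. Coefficients: -4, -3, -1, -8
Bring down -4.
  -4 * -5 = 20; 20 - 3 = 17
  17 * -5 = -85; -85 - 1 = -86
  -86 * -5 = 430; 430 - 8 = 422
Quotient: -4s^2 + 17s - 86, Remainder: 422


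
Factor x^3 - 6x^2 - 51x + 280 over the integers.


Try integer roots (divisors of 280). x=5: p(5)=0.
Divide out (x - 5): quotient is x^2 - x - 56.
Factor the quadratic: (x + 7)(x - 8)
Result: (x - 5)(x + 7)(x - 8)


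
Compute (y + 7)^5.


Expand (y + 7)^5 by repeated multiplication:
  (y + 7)^2 = y^2 + 14y + 49
  (y + 7)^3 = y^3 + 21y^2 + 147y + 343
  (y + 7)^4 = y^4 + 28y^3 + 294y^2 + 1372y + 2401
= y^5 + 35y^4 + 490y^3 + 3430y^2 + 12005y + 16807


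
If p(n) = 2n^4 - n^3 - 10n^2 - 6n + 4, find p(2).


Using direct substitution:
  2 * (2)^4 = 32
  -1 * (2)^3 = -8
  -10 * (2)^2 = -40
  -6 * (2)^1 = -12
  constant: 4
Sum = 32 - 8 - 40 - 12 + 4 = -24


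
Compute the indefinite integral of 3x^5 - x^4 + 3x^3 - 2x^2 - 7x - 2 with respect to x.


Reverse power rule on each term:
  ∫ 3x^5 dx = (1/2)x^6
  ∫ -x^4 dx = -(1/5)x^5
  ∫ 3x^3 dx = (3/4)x^4
  ∫ -2x^2 dx = -(2/3)x^3
  ∫ -7x dx = -(7/2)x^2
  ∫ -2 dx = -2x
F(x) = (1/2)x^6 - (1/5)x^5 + (3/4)x^4 - (2/3)x^3 - (7/2)x^2 - 2x + C


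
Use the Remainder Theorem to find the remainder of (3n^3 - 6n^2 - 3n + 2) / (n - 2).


By the Remainder Theorem, the remainder equals p(2):
  3*(2)^3 = 24
  -6*(2)^2 = -24
  -3*(2)^1 = -6
  constant: 2
Sum: 24 - 24 - 6 + 2 = -4


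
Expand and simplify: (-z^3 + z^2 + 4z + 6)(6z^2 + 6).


Distribute each term of the first polynomial:
  (-z^3)(6z^2 + 6) = -6z^5 - 6z^3
  (z^2)(6z^2 + 6) = 6z^4 + 6z^2
  (4z)(6z^2 + 6) = 24z^3 + 24z
  (6)(6z^2 + 6) = 36z^2 + 36
Sum: -6z^5 + 6z^4 + 18z^3 + 42z^2 + 24z + 36


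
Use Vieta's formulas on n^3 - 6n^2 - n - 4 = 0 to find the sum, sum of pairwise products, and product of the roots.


Monic cubic n^3+bn^2+cn+d=0: sum=-b, pairwise sum=c, product=-d.
b=-6, c=-1, d=-4
r1+r2+r3 = 6
r1r2+r1r3+r2r3 = -1
r1r2r3 = 4


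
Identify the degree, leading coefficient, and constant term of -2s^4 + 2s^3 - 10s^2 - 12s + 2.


Highest power of s is 4, with coefficient -2. Constant term is 2.
Degree = 4, leading coefficient = -2, constant term = 2


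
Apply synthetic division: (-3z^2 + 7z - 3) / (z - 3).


Synthetic division with c = 3. Coefficients: -3, 7, -3
Bring down -3.
  -3 * 3 = -9; -9 + 7 = -2
  -2 * 3 = -6; -6 - 3 = -9
Quotient: -3z - 2, Remainder: -9


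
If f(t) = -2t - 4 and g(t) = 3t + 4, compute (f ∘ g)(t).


Substitute g(t) into f:
f(g(t)) = -2*(3t + 4) + (-4)
Expand and combine: -6t - 12


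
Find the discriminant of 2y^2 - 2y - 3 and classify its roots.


D = b^2 - 4ac = (-2)^2 - 4(2)(-3) = 4 + 24 = 28
Since D > 0: two distinct irrational roots


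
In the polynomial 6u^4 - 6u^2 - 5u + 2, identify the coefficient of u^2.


Read off the coefficient of u^2: -6


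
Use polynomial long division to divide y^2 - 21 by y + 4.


(y^2 - 21) / (y + 4)
Step 1: y * (y + 4) = y^2 + 4y; subtract.
Step 2: -4 * (y + 4) = -4y - 16; subtract.
Quotient: y - 4, Remainder: -5


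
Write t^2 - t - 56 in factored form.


Roots satisfy r1 + r2 = -b/a = 1 and r1*r2 = c/a = -56.
So r1 = -7, r2 = 8.
t^2 - t - 56 = (t - r1)(t - r2) = (t + 7)(t - 8)


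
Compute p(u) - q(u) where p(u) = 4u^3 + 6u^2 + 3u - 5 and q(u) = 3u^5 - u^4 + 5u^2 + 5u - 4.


Distribute the minus sign:
  (4u^3 + 6u^2 + 3u - 5)
- (3u^5 - u^4 + 5u^2 + 5u - 4)
Negate second polynomial: -3u^5 + u^4 - 5u^2 - 5u + 4
Add: -3u^5 + u^4 + 4u^3 + u^2 - 2u - 1


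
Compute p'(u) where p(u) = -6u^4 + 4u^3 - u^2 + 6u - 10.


Apply the power rule term by term:
  d/du(-6u^4) = -24u^3
  d/du(4u^3) = 12u^2
  d/du(-u^2) = -2u
  d/du(6u) = 6
  d/du(-10) = 0
p'(u) = -24u^3 + 12u^2 - 2u + 6


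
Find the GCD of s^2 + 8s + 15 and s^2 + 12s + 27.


Factor each:
  s^2 + 8s + 15 = (s + 3)(s + 5)
  s^2 + 12s + 27 = (s + 3)(s + 9)
Common monic factor: s + 3


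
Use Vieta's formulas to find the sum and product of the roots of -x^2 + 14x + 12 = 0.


For ax^2+bx+c=0: sum = -b/a, product = c/a.
a=-1, b=14, c=12
Sum = -(14)/-1 = 14
Product = (12)/-1 = -12


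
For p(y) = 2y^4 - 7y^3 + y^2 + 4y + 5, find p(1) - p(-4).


p(1) = 5
p(-4) = 965
p(1) - p(-4) = 5 - 965 = -960


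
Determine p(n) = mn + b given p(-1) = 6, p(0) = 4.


p(n) = mn + b. Using p(-1)=6, p(0)=4:
m = (6 - 4)/(-1) = 2/-1 = -2
b = 6 - m*(-1) = 6 - 2 = 4
p(n) = -2n + 4


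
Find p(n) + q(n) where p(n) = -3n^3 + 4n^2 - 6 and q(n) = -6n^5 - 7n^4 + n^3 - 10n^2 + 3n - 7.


Align terms by degree and add:
  -3n^3 + 4n^2 - 6
  -6n^5 - 7n^4 + n^3 - 10n^2 + 3n - 7
= -6n^5 - 7n^4 - 2n^3 - 6n^2 + 3n - 13


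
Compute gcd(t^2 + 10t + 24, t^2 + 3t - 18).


Factor each:
  t^2 + 10t + 24 = (t + 6)(t + 4)
  t^2 + 3t - 18 = (t + 6)(t - 3)
Common monic factor: t + 6


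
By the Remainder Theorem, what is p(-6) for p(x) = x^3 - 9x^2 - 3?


By the Remainder Theorem, the remainder equals p(-6):
  1*(-6)^3 = -216
  -9*(-6)^2 = -324
  0*(-6)^1 = 0
  constant: -3
Sum: -216 - 324 + 0 - 3 = -543


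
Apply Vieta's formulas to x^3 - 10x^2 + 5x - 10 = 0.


Monic cubic x^3+bx^2+cx+d=0: sum=-b, pairwise sum=c, product=-d.
b=-10, c=5, d=-10
r1+r2+r3 = 10
r1r2+r1r3+r2r3 = 5
r1r2r3 = 10


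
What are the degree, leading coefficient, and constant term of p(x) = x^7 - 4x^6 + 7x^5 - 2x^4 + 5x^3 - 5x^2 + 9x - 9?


Highest power of x is 7, with coefficient 1. Constant term is -9.
Degree = 7, leading coefficient = 1, constant term = -9


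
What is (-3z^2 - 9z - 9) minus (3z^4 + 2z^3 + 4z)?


Distribute the minus sign:
  (-3z^2 - 9z - 9)
- (3z^4 + 2z^3 + 4z)
Negate second polynomial: -3z^4 - 2z^3 - 4z
Add: -3z^4 - 2z^3 - 3z^2 - 13z - 9


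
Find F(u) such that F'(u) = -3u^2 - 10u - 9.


Reverse power rule on each term:
  ∫ -3u^2 du = -u^3
  ∫ -10u du = -5u^2
  ∫ -9 du = -9u
F(u) = -u^3 - 5u^2 - 9u + C


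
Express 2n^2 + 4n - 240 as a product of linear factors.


Roots satisfy r1 + r2 = -b/a = -2 and r1*r2 = c/a = -120.
So r1 = -12, r2 = 10.
2n^2 + 4n - 240 = 2(n - r1)(n - r2) = 2(n + 12)(n - 10)


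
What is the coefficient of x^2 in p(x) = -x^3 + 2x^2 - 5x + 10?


Read off the coefficient of x^2: 2


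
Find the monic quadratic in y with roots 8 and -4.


p(y) = (y - 8)(y + 4)
Expand: y^2 - 4y - 32


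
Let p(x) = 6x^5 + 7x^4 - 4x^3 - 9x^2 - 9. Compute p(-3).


Using direct substitution:
  6 * (-3)^5 = -1458
  7 * (-3)^4 = 567
  -4 * (-3)^3 = 108
  -9 * (-3)^2 = -81
  0 * (-3)^1 = 0
  constant: -9
Sum = -1458 + 567 + 108 - 81 + 0 - 9 = -873


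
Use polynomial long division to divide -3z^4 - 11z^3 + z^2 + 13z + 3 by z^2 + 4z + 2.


(-3z^4 - 11z^3 + z^2 + 13z + 3) / (z^2 + 4z + 2)
Step 1: -3z^2 * (z^2 + 4z + 2) = -3z^4 - 12z^3 - 6z^2; subtract.
Step 2: z * (z^2 + 4z + 2) = z^3 + 4z^2 + 2z; subtract.
Step 3: 3 * (z^2 + 4z + 2) = 3z^2 + 12z + 6; subtract.
Quotient: -3z^2 + z + 3, Remainder: -z - 3


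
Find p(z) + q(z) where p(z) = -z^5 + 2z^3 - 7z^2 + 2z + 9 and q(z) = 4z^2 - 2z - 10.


Align terms by degree and add:
  -z^5 + 2z^3 - 7z^2 + 2z + 9
+ 4z^2 - 2z - 10
= -z^5 + 2z^3 - 3z^2 - 1


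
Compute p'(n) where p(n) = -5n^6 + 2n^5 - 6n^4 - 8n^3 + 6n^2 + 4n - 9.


Apply the power rule term by term:
  d/dn(-5n^6) = -30n^5
  d/dn(2n^5) = 10n^4
  d/dn(-6n^4) = -24n^3
  d/dn(-8n^3) = -24n^2
  d/dn(6n^2) = 12n
  d/dn(4n) = 4
  d/dn(-9) = 0
p'(n) = -30n^5 + 10n^4 - 24n^3 - 24n^2 + 12n + 4


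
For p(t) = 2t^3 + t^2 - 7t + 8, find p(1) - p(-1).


p(1) = 4
p(-1) = 14
p(1) - p(-1) = 4 - 14 = -10


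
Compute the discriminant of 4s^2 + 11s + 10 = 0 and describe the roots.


D = b^2 - 4ac = (11)^2 - 4(4)(10) = 121 - 160 = -39
Since D < 0: two complex conjugate roots (no real roots)


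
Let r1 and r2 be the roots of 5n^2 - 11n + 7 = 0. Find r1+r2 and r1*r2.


For an^2+bn+c=0: sum = -b/a, product = c/a.
a=5, b=-11, c=7
Sum = -(-11)/5 = 11/5
Product = (7)/5 = 7/5


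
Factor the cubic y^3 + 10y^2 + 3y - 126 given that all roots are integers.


Try integer roots (divisors of -126). y=3: p(3)=0.
Divide out (y - 3): quotient is y^2 + 13y + 42.
Factor the quadratic: (y + 6)(y + 7)
Result: (y - 3)(y + 6)(y + 7)


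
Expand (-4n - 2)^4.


Expand (-4n - 2)^4 by repeated multiplication:
  (-4n - 2)^2 = 16n^2 + 16n + 4
  (-4n - 2)^3 = -64n^3 - 96n^2 - 48n - 8
= 256n^4 + 512n^3 + 384n^2 + 128n + 16


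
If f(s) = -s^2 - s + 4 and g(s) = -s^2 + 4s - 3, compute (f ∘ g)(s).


Substitute g(s) into f:
f(g(s)) = -1*(-s^2 + 4s - 3)^2 + (-1)*(-s^2 + 4s - 3) + 4
(-s^2 + 4s - 3)^2 = s^4 - 8s^3 + 22s^2 - 24s + 9
Expand and combine: -s^4 + 8s^3 - 21s^2 + 20s - 2


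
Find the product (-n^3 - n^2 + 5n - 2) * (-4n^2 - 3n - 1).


Distribute each term of the first polynomial:
  (-n^3)(-4n^2 - 3n - 1) = 4n^5 + 3n^4 + n^3
  (-n^2)(-4n^2 - 3n - 1) = 4n^4 + 3n^3 + n^2
  (5n)(-4n^2 - 3n - 1) = -20n^3 - 15n^2 - 5n
  (-2)(-4n^2 - 3n - 1) = 8n^2 + 6n + 2
Sum: 4n^5 + 7n^4 - 16n^3 - 6n^2 + n + 2


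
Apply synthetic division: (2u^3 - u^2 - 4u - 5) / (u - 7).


Synthetic division with c = 7. Coefficients: 2, -1, -4, -5
Bring down 2.
  2 * 7 = 14; 14 - 1 = 13
  13 * 7 = 91; 91 - 4 = 87
  87 * 7 = 609; 609 - 5 = 604
Quotient: 2u^2 + 13u + 87, Remainder: 604


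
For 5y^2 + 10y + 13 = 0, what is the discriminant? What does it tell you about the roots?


D = b^2 - 4ac = (10)^2 - 4(5)(13) = 100 - 260 = -160
Since D < 0: two complex conjugate roots (no real roots)


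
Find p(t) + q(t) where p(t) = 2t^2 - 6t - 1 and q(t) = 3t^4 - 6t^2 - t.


Align terms by degree and add:
  2t^2 - 6t - 1
+ 3t^4 - 6t^2 - t
= 3t^4 - 4t^2 - 7t - 1


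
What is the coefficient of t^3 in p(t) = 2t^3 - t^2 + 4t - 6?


Read off the coefficient of t^3: 2


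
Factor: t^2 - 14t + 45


Roots satisfy r1 + r2 = -b/a = 14 and r1*r2 = c/a = 45.
So r1 = 5, r2 = 9.
t^2 - 14t + 45 = (t - r1)(t - r2) = (t - 5)(t - 9)


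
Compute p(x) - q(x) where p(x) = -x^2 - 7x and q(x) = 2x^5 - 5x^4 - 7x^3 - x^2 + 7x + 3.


Distribute the minus sign:
  (-x^2 - 7x)
- (2x^5 - 5x^4 - 7x^3 - x^2 + 7x + 3)
Negate second polynomial: -2x^5 + 5x^4 + 7x^3 + x^2 - 7x - 3
Add: -2x^5 + 5x^4 + 7x^3 - 14x - 3


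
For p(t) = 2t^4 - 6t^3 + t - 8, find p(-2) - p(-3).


p(-2) = 70
p(-3) = 313
p(-2) - p(-3) = 70 - 313 = -243


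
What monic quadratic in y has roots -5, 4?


p(y) = (y + 5)(y - 4)
Expand: y^2 + y - 20


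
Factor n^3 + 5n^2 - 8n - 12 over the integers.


Try integer roots (divisors of -12). n=-1: p(-1)=0.
Divide out (n + 1): quotient is n^2 + 4n - 12.
Factor the quadratic: (n - 2)(n + 6)
Result: (n + 1)(n - 2)(n + 6)


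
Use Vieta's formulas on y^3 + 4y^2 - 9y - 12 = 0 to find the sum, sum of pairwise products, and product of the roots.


Monic cubic y^3+by^2+cy+d=0: sum=-b, pairwise sum=c, product=-d.
b=4, c=-9, d=-12
r1+r2+r3 = -4
r1r2+r1r3+r2r3 = -9
r1r2r3 = 12


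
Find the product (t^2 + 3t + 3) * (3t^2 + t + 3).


Distribute each term of the first polynomial:
  (t^2)(3t^2 + t + 3) = 3t^4 + t^3 + 3t^2
  (3t)(3t^2 + t + 3) = 9t^3 + 3t^2 + 9t
  (3)(3t^2 + t + 3) = 9t^2 + 3t + 9
Sum: 3t^4 + 10t^3 + 15t^2 + 12t + 9


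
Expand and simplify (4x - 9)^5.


Expand (4x - 9)^5 by repeated multiplication:
  (4x - 9)^2 = 16x^2 - 72x + 81
  (4x - 9)^3 = 64x^3 - 432x^2 + 972x - 729
  (4x - 9)^4 = 256x^4 - 2304x^3 + 7776x^2 - 11664x + 6561
= 1024x^5 - 11520x^4 + 51840x^3 - 116640x^2 + 131220x - 59049


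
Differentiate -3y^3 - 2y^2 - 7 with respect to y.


Apply the power rule term by term:
  d/dy(-3y^3) = -9y^2
  d/dy(-2y^2) = -4y
  d/dy(-7) = 0
p'(y) = -9y^2 - 4y
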